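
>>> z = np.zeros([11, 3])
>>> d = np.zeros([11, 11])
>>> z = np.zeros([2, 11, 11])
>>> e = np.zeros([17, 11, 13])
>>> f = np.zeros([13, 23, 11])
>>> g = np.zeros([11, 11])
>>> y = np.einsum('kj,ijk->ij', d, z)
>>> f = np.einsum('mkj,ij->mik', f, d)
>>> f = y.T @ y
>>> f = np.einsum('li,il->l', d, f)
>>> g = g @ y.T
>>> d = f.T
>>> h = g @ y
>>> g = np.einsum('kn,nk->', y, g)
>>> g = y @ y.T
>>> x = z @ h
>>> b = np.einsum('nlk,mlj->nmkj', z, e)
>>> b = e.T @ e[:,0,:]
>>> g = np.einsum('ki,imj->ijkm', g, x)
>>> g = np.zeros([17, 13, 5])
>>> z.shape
(2, 11, 11)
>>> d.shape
(11,)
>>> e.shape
(17, 11, 13)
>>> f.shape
(11,)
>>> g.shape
(17, 13, 5)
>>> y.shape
(2, 11)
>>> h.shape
(11, 11)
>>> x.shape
(2, 11, 11)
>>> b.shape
(13, 11, 13)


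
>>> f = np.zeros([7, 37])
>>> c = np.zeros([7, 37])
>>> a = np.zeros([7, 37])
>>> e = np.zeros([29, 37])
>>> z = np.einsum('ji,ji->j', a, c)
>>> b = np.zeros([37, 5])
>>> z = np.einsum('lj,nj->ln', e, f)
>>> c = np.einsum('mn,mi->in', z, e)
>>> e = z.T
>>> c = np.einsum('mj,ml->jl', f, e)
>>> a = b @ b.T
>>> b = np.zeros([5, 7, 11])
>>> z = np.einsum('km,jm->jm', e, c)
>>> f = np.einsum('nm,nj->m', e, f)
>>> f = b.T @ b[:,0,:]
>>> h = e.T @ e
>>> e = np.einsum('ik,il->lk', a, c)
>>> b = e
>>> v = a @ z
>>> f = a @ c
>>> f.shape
(37, 29)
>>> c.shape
(37, 29)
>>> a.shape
(37, 37)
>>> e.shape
(29, 37)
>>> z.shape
(37, 29)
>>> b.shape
(29, 37)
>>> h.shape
(29, 29)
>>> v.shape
(37, 29)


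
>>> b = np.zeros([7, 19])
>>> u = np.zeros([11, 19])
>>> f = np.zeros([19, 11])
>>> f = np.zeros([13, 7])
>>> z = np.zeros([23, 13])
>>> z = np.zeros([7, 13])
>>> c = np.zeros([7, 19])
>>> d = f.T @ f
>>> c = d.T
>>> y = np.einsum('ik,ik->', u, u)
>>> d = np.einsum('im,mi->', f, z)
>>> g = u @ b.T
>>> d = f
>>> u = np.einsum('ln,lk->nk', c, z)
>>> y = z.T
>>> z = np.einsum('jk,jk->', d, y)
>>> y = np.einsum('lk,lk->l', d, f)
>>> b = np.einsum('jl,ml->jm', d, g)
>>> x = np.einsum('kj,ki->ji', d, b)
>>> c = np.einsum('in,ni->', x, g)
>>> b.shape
(13, 11)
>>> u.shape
(7, 13)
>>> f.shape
(13, 7)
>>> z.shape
()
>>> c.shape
()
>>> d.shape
(13, 7)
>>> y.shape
(13,)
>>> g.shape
(11, 7)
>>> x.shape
(7, 11)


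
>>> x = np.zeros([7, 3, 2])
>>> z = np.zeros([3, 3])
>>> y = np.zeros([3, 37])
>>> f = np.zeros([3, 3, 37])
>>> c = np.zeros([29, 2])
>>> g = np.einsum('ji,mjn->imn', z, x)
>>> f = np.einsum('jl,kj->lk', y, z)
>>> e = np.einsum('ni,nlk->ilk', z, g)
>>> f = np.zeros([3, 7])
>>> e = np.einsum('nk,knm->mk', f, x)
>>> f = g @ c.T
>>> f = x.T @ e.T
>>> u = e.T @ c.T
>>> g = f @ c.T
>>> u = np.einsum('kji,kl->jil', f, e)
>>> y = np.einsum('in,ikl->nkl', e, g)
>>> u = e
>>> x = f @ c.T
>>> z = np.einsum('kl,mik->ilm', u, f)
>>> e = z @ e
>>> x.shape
(2, 3, 29)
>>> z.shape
(3, 7, 2)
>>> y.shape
(7, 3, 29)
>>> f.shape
(2, 3, 2)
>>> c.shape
(29, 2)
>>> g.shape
(2, 3, 29)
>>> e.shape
(3, 7, 7)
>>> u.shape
(2, 7)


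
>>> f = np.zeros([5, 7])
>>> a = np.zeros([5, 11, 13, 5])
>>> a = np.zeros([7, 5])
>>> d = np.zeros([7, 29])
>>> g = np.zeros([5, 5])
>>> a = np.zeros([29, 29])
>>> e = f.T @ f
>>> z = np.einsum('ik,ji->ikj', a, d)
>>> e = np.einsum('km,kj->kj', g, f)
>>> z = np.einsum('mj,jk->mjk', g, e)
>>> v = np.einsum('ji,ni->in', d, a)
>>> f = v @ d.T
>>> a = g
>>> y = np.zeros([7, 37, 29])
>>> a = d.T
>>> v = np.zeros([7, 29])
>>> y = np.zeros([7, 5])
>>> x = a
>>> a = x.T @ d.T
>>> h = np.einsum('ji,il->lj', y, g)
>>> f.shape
(29, 7)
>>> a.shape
(7, 7)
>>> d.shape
(7, 29)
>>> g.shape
(5, 5)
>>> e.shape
(5, 7)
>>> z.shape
(5, 5, 7)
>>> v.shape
(7, 29)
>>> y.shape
(7, 5)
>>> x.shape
(29, 7)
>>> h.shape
(5, 7)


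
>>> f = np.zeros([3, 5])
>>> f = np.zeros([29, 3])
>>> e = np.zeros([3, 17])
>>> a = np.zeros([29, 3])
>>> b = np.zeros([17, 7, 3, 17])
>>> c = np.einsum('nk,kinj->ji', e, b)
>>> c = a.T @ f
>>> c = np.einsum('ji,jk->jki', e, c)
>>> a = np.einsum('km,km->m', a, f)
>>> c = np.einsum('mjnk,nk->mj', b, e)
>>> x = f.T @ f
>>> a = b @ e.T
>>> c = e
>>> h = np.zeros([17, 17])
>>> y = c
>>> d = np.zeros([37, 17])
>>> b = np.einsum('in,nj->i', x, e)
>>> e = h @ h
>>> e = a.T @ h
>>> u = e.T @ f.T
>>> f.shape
(29, 3)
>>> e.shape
(3, 3, 7, 17)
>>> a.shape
(17, 7, 3, 3)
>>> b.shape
(3,)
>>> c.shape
(3, 17)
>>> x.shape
(3, 3)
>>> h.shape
(17, 17)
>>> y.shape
(3, 17)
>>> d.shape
(37, 17)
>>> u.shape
(17, 7, 3, 29)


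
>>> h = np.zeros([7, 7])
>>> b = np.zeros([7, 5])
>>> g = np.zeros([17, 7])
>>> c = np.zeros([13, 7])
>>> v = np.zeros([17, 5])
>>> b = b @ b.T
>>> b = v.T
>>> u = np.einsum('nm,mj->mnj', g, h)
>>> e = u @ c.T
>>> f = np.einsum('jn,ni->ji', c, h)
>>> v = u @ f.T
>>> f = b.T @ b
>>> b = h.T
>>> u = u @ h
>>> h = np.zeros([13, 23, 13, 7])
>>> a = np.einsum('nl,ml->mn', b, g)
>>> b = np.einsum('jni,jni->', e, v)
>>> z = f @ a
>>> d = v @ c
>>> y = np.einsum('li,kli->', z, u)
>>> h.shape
(13, 23, 13, 7)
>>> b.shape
()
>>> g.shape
(17, 7)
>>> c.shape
(13, 7)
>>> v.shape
(7, 17, 13)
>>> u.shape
(7, 17, 7)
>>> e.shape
(7, 17, 13)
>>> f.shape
(17, 17)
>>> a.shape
(17, 7)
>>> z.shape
(17, 7)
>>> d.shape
(7, 17, 7)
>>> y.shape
()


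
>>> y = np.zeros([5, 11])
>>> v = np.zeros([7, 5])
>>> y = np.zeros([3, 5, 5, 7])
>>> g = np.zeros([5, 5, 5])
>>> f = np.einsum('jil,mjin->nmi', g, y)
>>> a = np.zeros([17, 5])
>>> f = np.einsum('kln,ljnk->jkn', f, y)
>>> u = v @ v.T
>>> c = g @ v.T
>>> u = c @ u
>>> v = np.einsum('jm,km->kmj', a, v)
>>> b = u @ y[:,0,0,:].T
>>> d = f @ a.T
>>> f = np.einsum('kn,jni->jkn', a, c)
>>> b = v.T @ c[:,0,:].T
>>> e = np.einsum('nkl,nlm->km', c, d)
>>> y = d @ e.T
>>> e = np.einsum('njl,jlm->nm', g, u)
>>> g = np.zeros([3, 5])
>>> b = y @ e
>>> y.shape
(5, 7, 5)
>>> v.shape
(7, 5, 17)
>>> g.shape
(3, 5)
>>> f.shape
(5, 17, 5)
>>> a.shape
(17, 5)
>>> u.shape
(5, 5, 7)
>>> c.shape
(5, 5, 7)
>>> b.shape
(5, 7, 7)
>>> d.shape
(5, 7, 17)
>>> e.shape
(5, 7)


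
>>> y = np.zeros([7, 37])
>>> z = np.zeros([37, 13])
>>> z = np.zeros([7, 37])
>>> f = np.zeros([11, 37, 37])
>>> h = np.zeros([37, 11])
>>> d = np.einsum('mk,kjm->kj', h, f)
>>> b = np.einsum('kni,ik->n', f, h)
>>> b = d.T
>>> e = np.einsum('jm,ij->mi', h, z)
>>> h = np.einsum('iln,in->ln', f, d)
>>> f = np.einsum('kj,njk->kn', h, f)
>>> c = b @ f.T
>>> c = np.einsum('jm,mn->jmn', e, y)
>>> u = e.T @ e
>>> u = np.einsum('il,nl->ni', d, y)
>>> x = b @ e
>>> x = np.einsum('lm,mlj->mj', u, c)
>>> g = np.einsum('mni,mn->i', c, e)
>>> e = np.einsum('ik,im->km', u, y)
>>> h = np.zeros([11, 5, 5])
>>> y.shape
(7, 37)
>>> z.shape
(7, 37)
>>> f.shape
(37, 11)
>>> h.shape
(11, 5, 5)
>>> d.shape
(11, 37)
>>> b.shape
(37, 11)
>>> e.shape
(11, 37)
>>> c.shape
(11, 7, 37)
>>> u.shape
(7, 11)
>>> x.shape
(11, 37)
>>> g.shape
(37,)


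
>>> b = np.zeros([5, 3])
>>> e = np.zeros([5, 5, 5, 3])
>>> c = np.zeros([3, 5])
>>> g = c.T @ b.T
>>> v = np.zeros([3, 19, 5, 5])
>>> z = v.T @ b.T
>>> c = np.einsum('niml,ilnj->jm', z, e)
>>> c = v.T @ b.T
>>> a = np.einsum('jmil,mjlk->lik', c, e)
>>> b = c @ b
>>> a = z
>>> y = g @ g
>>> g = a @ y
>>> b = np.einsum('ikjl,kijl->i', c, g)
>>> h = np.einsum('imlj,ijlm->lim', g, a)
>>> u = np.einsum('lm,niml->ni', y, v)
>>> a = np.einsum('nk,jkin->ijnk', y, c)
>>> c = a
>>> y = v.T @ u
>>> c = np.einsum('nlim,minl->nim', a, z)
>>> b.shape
(5,)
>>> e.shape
(5, 5, 5, 3)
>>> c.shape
(19, 5, 5)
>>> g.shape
(5, 5, 19, 5)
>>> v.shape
(3, 19, 5, 5)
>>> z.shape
(5, 5, 19, 5)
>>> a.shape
(19, 5, 5, 5)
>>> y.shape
(5, 5, 19, 19)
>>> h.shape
(19, 5, 5)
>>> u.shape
(3, 19)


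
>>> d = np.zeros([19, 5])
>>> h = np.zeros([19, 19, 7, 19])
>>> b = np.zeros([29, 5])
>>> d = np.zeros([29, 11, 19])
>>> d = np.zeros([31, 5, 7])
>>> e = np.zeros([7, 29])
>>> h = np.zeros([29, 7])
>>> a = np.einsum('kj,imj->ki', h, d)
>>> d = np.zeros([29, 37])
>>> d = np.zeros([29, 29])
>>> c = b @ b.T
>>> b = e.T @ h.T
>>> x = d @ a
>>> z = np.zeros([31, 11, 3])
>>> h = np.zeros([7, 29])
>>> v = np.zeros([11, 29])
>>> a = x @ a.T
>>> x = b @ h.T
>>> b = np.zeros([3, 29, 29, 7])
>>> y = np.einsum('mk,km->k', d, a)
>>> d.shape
(29, 29)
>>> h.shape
(7, 29)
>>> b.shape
(3, 29, 29, 7)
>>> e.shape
(7, 29)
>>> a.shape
(29, 29)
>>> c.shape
(29, 29)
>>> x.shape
(29, 7)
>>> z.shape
(31, 11, 3)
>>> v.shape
(11, 29)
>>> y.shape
(29,)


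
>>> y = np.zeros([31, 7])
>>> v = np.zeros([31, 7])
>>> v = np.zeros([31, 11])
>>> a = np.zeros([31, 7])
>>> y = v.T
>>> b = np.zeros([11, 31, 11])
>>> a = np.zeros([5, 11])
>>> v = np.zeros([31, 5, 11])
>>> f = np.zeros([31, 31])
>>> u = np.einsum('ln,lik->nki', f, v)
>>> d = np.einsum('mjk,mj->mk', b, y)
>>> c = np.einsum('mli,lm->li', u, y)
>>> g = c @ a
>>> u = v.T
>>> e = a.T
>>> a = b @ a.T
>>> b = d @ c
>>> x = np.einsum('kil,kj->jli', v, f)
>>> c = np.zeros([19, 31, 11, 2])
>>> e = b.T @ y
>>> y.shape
(11, 31)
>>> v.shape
(31, 5, 11)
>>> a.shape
(11, 31, 5)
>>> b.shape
(11, 5)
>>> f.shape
(31, 31)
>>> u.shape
(11, 5, 31)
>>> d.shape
(11, 11)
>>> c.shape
(19, 31, 11, 2)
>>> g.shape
(11, 11)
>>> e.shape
(5, 31)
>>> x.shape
(31, 11, 5)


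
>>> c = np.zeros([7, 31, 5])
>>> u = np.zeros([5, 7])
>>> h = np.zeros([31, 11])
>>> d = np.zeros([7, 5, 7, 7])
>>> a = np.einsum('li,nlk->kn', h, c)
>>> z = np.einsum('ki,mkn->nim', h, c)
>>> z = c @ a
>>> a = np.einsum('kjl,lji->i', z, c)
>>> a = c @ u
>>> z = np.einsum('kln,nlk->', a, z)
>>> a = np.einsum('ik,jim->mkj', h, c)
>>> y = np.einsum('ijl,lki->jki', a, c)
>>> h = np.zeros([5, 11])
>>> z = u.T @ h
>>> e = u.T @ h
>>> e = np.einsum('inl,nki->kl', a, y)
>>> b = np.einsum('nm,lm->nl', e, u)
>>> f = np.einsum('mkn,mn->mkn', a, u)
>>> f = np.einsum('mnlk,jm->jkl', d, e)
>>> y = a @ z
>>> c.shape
(7, 31, 5)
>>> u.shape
(5, 7)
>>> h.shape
(5, 11)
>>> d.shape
(7, 5, 7, 7)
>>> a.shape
(5, 11, 7)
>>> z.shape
(7, 11)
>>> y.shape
(5, 11, 11)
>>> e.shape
(31, 7)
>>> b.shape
(31, 5)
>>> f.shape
(31, 7, 7)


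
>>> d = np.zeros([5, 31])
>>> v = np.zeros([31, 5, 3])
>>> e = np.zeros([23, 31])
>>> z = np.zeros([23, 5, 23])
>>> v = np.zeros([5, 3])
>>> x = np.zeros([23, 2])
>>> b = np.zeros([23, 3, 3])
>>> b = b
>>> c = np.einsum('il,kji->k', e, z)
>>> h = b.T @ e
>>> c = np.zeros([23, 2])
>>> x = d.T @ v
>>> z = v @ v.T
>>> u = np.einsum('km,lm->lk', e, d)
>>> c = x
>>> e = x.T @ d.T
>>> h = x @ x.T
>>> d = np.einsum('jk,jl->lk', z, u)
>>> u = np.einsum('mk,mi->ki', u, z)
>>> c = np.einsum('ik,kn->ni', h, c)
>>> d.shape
(23, 5)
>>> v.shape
(5, 3)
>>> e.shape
(3, 5)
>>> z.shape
(5, 5)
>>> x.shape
(31, 3)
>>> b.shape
(23, 3, 3)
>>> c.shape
(3, 31)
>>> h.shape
(31, 31)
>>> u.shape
(23, 5)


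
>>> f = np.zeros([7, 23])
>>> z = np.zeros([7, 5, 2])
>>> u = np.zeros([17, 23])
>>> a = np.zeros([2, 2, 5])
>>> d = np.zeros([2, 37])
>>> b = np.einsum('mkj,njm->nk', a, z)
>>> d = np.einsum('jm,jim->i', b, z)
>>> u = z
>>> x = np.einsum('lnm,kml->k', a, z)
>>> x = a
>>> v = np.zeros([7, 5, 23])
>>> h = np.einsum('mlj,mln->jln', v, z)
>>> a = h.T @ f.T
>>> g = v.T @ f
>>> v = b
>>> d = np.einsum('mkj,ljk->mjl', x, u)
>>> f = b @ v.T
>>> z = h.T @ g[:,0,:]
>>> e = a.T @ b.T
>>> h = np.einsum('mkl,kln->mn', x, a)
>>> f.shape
(7, 7)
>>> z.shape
(2, 5, 23)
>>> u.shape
(7, 5, 2)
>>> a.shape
(2, 5, 7)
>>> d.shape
(2, 5, 7)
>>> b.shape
(7, 2)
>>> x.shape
(2, 2, 5)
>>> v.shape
(7, 2)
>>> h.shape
(2, 7)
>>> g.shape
(23, 5, 23)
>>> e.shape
(7, 5, 7)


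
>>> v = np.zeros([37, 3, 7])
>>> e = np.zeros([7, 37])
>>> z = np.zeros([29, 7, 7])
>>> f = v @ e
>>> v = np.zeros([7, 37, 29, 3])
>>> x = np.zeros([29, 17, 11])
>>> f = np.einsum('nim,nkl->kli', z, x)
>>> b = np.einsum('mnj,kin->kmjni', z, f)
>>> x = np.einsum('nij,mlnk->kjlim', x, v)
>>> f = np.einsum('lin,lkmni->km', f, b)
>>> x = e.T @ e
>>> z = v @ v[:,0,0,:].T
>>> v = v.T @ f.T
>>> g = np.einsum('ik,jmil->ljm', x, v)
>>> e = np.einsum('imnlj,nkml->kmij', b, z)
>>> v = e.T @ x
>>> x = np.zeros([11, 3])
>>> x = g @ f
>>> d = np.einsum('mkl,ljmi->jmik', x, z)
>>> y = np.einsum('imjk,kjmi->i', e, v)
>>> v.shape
(11, 17, 29, 37)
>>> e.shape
(37, 29, 17, 11)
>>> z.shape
(7, 37, 29, 7)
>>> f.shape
(29, 7)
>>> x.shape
(29, 3, 7)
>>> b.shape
(17, 29, 7, 7, 11)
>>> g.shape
(29, 3, 29)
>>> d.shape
(37, 29, 7, 3)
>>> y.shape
(37,)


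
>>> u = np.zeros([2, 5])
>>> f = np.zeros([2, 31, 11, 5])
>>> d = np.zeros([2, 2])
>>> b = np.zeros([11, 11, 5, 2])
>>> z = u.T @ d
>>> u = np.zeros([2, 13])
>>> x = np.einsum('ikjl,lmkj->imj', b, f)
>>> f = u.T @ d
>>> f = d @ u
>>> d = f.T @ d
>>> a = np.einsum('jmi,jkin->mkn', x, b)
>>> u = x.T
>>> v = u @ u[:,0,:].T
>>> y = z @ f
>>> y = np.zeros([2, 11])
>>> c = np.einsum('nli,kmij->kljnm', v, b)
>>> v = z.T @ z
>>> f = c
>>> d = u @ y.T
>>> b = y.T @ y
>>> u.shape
(5, 31, 11)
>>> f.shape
(11, 31, 2, 5, 11)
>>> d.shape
(5, 31, 2)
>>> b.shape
(11, 11)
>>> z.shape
(5, 2)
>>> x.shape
(11, 31, 5)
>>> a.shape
(31, 11, 2)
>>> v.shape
(2, 2)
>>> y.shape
(2, 11)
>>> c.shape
(11, 31, 2, 5, 11)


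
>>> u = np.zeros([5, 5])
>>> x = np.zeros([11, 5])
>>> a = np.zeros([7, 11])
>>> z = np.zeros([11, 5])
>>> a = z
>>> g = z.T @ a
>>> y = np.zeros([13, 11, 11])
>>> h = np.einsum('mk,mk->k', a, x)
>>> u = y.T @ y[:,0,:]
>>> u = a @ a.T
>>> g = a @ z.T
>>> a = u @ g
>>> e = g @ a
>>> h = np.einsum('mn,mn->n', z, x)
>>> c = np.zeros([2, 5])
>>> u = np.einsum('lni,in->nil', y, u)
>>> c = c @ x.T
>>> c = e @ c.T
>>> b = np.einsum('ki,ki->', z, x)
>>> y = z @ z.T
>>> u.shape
(11, 11, 13)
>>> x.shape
(11, 5)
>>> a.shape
(11, 11)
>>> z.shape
(11, 5)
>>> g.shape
(11, 11)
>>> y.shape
(11, 11)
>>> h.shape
(5,)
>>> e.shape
(11, 11)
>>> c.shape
(11, 2)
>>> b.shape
()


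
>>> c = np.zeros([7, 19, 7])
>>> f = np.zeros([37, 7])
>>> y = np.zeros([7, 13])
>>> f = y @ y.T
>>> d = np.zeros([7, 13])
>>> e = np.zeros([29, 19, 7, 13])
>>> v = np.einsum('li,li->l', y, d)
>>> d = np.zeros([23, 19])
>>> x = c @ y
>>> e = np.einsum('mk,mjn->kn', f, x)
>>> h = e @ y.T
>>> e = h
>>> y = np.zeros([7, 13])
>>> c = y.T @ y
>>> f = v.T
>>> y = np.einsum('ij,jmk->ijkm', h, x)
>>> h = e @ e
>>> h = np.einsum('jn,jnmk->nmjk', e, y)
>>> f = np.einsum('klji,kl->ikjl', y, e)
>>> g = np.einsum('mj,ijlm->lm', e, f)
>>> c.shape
(13, 13)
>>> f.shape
(19, 7, 13, 7)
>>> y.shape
(7, 7, 13, 19)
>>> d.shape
(23, 19)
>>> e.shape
(7, 7)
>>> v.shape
(7,)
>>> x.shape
(7, 19, 13)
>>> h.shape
(7, 13, 7, 19)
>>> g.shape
(13, 7)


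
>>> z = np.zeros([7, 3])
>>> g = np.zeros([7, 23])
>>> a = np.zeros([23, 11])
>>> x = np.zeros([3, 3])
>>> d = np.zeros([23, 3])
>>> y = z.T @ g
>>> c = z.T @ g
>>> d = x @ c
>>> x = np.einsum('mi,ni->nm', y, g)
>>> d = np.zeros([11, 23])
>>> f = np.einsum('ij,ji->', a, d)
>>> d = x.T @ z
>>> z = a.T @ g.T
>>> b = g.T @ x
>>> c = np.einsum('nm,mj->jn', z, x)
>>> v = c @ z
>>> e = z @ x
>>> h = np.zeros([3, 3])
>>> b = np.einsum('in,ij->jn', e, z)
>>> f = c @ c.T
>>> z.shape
(11, 7)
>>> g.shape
(7, 23)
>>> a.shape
(23, 11)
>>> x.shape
(7, 3)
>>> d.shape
(3, 3)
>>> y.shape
(3, 23)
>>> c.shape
(3, 11)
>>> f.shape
(3, 3)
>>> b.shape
(7, 3)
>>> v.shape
(3, 7)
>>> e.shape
(11, 3)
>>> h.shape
(3, 3)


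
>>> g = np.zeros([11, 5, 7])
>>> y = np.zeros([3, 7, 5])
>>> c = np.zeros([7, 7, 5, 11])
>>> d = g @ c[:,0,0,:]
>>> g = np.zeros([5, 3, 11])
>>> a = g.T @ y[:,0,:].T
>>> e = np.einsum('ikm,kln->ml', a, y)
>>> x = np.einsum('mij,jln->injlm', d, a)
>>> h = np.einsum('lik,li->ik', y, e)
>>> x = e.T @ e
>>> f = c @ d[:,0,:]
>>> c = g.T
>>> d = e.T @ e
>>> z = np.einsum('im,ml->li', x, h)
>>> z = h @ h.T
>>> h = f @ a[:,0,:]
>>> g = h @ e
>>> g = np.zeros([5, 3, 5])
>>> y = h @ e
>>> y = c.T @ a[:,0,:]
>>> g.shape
(5, 3, 5)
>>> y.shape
(5, 3, 3)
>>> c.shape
(11, 3, 5)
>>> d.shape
(7, 7)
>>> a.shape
(11, 3, 3)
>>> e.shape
(3, 7)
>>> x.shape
(7, 7)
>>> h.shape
(7, 7, 5, 3)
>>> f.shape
(7, 7, 5, 11)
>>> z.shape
(7, 7)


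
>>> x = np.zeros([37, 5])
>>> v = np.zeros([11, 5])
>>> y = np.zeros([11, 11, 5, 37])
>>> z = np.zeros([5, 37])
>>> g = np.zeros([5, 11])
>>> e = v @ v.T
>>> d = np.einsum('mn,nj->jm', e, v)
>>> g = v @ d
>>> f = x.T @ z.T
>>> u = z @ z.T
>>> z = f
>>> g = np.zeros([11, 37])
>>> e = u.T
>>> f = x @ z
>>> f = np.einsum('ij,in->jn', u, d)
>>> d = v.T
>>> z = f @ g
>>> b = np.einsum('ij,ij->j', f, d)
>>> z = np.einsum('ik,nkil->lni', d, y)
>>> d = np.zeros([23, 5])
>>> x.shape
(37, 5)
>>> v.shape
(11, 5)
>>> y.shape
(11, 11, 5, 37)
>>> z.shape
(37, 11, 5)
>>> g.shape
(11, 37)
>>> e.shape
(5, 5)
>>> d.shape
(23, 5)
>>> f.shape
(5, 11)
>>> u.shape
(5, 5)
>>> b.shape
(11,)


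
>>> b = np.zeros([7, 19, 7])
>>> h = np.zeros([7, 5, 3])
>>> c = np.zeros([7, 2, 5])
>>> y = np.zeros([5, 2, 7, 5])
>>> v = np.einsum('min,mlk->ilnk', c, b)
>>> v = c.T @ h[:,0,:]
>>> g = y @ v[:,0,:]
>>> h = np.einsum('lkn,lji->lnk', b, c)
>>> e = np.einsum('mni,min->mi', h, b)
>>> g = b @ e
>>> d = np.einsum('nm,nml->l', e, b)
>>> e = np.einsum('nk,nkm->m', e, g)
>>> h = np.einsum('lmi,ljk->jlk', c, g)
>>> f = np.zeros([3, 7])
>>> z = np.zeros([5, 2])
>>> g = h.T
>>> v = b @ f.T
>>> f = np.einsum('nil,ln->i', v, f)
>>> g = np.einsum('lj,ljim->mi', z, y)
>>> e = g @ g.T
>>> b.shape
(7, 19, 7)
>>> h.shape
(19, 7, 19)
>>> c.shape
(7, 2, 5)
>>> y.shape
(5, 2, 7, 5)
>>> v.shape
(7, 19, 3)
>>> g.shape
(5, 7)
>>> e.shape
(5, 5)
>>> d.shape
(7,)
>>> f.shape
(19,)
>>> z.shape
(5, 2)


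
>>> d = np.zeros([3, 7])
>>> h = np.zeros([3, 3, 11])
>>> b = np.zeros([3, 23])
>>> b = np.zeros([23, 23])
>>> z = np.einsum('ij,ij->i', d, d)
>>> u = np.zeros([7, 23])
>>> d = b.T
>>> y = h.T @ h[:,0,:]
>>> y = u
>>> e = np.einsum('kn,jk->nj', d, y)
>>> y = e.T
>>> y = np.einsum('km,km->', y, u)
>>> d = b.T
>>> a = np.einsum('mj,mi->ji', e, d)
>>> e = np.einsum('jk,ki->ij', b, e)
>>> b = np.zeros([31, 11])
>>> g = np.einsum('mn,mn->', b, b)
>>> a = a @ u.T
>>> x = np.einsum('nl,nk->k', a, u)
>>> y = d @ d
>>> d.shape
(23, 23)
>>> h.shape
(3, 3, 11)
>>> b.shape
(31, 11)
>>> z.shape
(3,)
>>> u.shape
(7, 23)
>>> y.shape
(23, 23)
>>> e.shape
(7, 23)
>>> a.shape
(7, 7)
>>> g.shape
()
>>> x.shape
(23,)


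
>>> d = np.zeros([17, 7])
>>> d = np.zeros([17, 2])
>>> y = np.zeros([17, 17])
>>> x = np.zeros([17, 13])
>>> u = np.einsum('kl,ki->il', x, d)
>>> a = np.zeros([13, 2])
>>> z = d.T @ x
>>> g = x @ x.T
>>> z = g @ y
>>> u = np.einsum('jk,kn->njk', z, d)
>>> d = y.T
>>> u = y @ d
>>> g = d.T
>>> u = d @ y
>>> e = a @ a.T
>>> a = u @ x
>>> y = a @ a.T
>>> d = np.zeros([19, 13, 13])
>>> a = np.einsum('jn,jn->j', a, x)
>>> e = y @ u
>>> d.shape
(19, 13, 13)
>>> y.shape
(17, 17)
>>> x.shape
(17, 13)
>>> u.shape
(17, 17)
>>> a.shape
(17,)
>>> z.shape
(17, 17)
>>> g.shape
(17, 17)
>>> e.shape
(17, 17)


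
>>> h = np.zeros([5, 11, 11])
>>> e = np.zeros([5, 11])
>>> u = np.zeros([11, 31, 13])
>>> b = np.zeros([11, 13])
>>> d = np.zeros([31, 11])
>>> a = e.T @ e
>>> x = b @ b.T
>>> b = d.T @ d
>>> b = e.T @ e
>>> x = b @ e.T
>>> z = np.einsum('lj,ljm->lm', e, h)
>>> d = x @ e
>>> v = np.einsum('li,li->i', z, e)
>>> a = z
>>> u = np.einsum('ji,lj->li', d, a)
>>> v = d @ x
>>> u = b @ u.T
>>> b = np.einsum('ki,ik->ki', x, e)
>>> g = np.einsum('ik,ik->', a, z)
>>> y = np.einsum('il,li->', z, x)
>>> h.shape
(5, 11, 11)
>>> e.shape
(5, 11)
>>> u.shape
(11, 5)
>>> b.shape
(11, 5)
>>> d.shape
(11, 11)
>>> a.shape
(5, 11)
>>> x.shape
(11, 5)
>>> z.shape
(5, 11)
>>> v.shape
(11, 5)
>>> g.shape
()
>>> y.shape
()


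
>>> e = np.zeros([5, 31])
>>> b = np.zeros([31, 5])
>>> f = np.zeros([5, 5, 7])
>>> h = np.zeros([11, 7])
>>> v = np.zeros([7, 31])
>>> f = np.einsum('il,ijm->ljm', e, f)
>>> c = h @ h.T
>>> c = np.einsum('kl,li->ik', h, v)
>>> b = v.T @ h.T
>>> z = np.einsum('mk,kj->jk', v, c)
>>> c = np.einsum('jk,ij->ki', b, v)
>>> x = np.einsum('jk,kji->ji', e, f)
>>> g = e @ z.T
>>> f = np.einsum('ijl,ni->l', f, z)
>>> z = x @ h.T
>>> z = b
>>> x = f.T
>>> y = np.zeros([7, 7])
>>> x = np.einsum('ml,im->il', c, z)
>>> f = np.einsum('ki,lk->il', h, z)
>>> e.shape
(5, 31)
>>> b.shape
(31, 11)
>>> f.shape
(7, 31)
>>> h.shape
(11, 7)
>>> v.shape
(7, 31)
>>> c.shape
(11, 7)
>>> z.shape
(31, 11)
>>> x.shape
(31, 7)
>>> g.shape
(5, 11)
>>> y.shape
(7, 7)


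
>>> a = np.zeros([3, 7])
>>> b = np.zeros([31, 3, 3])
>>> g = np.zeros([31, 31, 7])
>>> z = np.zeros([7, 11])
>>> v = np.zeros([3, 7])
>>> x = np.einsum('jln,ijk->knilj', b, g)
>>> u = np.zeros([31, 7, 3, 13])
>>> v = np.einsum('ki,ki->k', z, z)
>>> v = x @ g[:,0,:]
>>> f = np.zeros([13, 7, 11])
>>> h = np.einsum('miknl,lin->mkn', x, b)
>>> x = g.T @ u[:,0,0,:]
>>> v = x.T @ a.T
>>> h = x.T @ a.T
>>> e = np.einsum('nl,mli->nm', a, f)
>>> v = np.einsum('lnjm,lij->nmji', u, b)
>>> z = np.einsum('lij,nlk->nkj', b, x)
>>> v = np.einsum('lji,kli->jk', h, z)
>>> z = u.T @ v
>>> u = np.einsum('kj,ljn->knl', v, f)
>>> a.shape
(3, 7)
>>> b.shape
(31, 3, 3)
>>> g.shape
(31, 31, 7)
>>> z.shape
(13, 3, 7, 7)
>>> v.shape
(31, 7)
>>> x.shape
(7, 31, 13)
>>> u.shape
(31, 11, 13)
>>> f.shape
(13, 7, 11)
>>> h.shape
(13, 31, 3)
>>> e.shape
(3, 13)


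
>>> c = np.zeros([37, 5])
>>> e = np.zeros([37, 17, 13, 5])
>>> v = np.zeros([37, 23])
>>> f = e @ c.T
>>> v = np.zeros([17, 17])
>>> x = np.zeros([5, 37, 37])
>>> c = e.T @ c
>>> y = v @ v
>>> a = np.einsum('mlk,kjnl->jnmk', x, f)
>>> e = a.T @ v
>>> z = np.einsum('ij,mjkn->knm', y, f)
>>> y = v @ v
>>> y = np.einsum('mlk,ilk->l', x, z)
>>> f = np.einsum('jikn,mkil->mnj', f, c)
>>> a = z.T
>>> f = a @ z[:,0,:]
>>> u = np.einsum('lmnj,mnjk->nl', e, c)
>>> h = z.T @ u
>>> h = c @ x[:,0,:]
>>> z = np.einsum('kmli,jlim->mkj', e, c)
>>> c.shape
(5, 13, 17, 5)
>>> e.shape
(37, 5, 13, 17)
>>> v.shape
(17, 17)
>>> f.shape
(37, 37, 37)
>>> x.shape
(5, 37, 37)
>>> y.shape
(37,)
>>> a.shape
(37, 37, 13)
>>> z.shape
(5, 37, 5)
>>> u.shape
(13, 37)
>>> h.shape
(5, 13, 17, 37)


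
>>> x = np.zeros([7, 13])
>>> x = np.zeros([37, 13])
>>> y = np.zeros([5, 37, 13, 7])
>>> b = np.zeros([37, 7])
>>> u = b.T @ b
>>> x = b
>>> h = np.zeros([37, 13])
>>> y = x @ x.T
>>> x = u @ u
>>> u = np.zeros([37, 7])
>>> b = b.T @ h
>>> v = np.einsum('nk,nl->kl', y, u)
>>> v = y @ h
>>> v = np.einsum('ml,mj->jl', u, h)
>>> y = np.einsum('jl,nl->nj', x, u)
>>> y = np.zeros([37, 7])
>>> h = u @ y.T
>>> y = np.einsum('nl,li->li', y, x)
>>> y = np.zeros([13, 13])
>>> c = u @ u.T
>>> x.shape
(7, 7)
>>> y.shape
(13, 13)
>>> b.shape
(7, 13)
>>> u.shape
(37, 7)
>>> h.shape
(37, 37)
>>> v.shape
(13, 7)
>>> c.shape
(37, 37)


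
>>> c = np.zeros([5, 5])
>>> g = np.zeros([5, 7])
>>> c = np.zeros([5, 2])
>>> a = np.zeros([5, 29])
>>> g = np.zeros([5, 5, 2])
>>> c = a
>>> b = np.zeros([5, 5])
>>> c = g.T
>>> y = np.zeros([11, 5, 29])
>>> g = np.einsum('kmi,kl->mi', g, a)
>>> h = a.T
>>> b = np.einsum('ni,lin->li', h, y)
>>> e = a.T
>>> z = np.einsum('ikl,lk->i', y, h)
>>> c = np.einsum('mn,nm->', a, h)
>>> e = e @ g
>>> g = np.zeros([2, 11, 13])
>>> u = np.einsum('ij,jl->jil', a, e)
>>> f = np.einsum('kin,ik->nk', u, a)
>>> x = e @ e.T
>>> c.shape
()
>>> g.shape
(2, 11, 13)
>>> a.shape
(5, 29)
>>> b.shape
(11, 5)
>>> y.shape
(11, 5, 29)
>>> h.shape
(29, 5)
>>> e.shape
(29, 2)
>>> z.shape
(11,)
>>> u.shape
(29, 5, 2)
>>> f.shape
(2, 29)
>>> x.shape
(29, 29)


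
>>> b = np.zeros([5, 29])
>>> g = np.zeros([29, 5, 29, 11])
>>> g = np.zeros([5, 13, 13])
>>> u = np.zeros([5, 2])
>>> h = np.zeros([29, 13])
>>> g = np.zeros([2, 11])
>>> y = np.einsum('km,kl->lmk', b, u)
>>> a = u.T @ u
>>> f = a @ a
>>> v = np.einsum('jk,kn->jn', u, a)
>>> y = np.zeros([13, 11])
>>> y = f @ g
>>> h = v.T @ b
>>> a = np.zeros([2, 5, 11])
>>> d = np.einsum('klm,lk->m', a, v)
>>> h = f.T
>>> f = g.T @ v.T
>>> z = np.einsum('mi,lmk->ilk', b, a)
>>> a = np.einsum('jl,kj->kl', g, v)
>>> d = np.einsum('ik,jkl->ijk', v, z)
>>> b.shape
(5, 29)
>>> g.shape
(2, 11)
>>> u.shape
(5, 2)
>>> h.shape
(2, 2)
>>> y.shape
(2, 11)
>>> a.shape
(5, 11)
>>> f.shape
(11, 5)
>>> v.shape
(5, 2)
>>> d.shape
(5, 29, 2)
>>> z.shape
(29, 2, 11)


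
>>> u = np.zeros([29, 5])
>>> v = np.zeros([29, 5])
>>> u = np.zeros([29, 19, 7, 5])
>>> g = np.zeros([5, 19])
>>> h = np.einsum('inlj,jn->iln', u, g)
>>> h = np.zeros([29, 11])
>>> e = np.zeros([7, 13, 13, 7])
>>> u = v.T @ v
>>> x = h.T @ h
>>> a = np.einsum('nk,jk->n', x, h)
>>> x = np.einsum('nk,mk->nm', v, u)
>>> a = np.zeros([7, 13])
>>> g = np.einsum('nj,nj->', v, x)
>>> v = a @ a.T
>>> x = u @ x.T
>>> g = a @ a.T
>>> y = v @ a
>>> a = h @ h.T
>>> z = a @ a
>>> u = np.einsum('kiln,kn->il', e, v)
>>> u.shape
(13, 13)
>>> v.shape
(7, 7)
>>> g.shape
(7, 7)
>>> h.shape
(29, 11)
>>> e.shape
(7, 13, 13, 7)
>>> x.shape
(5, 29)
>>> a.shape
(29, 29)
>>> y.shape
(7, 13)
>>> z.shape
(29, 29)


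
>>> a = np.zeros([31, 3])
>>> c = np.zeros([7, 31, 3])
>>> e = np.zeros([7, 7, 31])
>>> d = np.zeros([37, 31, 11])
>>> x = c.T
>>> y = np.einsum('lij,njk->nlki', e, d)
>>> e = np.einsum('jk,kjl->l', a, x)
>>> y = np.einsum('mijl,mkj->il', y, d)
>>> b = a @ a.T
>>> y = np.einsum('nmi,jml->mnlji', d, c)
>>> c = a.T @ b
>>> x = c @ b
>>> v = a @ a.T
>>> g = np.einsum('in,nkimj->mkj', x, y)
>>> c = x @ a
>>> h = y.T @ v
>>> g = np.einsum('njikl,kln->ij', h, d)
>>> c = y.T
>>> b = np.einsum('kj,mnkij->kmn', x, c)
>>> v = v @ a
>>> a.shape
(31, 3)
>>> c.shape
(11, 7, 3, 37, 31)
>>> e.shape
(7,)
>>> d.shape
(37, 31, 11)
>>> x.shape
(3, 31)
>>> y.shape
(31, 37, 3, 7, 11)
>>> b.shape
(3, 11, 7)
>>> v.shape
(31, 3)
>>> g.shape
(3, 7)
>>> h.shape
(11, 7, 3, 37, 31)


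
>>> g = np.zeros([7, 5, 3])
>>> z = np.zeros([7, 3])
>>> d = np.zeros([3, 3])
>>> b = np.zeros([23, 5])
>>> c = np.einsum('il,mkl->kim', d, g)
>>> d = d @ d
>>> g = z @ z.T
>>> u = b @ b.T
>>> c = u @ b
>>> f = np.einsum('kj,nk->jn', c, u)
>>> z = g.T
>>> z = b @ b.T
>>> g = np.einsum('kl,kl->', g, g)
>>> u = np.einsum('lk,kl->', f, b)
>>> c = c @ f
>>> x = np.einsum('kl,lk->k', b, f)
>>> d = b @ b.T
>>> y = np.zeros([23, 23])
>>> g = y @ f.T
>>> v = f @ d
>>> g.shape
(23, 5)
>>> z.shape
(23, 23)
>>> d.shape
(23, 23)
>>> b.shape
(23, 5)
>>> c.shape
(23, 23)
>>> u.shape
()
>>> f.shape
(5, 23)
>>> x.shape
(23,)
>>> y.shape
(23, 23)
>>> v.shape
(5, 23)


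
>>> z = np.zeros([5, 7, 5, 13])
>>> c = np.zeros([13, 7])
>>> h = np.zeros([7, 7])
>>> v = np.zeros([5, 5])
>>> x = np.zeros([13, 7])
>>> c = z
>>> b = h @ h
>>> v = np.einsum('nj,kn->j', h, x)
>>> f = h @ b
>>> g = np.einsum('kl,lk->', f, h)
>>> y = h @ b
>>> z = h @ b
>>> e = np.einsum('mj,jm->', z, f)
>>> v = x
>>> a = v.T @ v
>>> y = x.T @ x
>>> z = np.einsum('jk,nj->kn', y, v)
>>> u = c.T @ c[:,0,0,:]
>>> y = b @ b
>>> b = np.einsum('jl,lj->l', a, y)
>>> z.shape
(7, 13)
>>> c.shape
(5, 7, 5, 13)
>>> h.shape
(7, 7)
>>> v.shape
(13, 7)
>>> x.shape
(13, 7)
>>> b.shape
(7,)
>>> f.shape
(7, 7)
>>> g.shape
()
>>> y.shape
(7, 7)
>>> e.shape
()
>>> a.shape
(7, 7)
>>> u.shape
(13, 5, 7, 13)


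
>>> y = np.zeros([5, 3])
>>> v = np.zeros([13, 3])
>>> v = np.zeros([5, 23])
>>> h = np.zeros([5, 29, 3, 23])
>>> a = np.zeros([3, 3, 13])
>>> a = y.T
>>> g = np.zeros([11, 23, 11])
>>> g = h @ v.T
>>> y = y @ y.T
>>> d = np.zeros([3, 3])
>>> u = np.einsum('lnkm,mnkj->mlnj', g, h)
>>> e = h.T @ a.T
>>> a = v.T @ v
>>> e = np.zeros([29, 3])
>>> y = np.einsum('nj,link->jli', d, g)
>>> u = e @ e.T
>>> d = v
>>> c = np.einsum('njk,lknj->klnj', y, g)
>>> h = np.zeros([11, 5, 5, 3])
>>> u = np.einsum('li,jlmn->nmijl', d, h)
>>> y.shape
(3, 5, 29)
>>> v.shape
(5, 23)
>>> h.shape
(11, 5, 5, 3)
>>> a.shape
(23, 23)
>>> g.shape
(5, 29, 3, 5)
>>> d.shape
(5, 23)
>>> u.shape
(3, 5, 23, 11, 5)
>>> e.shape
(29, 3)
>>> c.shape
(29, 5, 3, 5)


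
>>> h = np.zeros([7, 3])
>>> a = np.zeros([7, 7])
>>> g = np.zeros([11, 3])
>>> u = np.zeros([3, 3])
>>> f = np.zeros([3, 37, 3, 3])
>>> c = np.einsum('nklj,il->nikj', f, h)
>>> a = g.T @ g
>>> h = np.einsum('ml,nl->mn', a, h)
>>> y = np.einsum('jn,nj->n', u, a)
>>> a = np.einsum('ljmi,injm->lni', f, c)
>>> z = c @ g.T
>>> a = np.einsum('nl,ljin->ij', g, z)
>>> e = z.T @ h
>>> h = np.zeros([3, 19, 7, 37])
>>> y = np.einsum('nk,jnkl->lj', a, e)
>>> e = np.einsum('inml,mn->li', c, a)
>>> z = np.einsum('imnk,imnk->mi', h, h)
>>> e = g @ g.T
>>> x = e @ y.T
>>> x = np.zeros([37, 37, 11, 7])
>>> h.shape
(3, 19, 7, 37)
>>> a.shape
(37, 7)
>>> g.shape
(11, 3)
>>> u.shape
(3, 3)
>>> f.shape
(3, 37, 3, 3)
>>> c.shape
(3, 7, 37, 3)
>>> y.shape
(7, 11)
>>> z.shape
(19, 3)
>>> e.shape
(11, 11)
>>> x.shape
(37, 37, 11, 7)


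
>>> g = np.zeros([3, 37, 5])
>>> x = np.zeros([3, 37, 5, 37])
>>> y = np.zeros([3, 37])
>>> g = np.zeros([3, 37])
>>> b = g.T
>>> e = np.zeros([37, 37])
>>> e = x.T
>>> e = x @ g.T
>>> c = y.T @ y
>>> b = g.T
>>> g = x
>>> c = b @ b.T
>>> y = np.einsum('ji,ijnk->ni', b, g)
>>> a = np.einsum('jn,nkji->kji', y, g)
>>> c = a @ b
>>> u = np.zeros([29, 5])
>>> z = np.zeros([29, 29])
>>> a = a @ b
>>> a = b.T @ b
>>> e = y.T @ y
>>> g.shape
(3, 37, 5, 37)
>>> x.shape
(3, 37, 5, 37)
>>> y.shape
(5, 3)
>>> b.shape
(37, 3)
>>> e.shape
(3, 3)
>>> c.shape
(37, 5, 3)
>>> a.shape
(3, 3)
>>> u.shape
(29, 5)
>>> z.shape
(29, 29)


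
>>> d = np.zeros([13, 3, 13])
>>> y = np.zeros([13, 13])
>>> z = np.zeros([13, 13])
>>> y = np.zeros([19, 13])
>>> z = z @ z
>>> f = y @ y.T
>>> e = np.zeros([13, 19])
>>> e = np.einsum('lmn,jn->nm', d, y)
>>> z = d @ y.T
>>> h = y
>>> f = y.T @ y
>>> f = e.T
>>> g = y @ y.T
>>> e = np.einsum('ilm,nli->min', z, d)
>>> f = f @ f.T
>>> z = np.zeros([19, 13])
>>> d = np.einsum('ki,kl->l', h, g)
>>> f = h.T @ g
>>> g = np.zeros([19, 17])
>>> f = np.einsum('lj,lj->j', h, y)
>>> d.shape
(19,)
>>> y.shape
(19, 13)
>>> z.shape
(19, 13)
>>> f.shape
(13,)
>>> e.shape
(19, 13, 13)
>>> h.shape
(19, 13)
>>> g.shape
(19, 17)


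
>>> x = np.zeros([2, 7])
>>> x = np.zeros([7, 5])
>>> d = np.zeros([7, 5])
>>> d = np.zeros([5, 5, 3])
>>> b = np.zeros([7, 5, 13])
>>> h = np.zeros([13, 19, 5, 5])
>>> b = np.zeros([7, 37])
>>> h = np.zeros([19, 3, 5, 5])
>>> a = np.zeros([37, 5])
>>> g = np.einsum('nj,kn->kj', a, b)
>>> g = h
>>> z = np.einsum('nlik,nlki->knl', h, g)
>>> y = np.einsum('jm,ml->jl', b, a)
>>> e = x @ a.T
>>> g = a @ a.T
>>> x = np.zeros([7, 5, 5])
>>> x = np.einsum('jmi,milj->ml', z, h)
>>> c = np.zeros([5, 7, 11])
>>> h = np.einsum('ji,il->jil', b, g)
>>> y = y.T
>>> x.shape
(19, 5)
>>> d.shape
(5, 5, 3)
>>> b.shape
(7, 37)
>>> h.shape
(7, 37, 37)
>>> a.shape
(37, 5)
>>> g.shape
(37, 37)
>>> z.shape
(5, 19, 3)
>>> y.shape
(5, 7)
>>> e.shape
(7, 37)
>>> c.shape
(5, 7, 11)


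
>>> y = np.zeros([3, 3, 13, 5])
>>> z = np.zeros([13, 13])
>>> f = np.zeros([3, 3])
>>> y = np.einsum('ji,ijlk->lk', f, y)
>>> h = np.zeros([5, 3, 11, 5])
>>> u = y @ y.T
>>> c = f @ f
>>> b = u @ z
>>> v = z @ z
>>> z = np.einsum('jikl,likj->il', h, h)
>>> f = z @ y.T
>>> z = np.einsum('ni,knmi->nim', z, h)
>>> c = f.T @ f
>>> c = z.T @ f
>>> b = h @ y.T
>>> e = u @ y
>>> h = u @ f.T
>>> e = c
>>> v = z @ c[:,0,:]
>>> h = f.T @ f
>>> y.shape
(13, 5)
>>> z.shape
(3, 5, 11)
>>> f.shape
(3, 13)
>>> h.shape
(13, 13)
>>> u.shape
(13, 13)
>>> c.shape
(11, 5, 13)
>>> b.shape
(5, 3, 11, 13)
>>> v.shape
(3, 5, 13)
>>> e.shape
(11, 5, 13)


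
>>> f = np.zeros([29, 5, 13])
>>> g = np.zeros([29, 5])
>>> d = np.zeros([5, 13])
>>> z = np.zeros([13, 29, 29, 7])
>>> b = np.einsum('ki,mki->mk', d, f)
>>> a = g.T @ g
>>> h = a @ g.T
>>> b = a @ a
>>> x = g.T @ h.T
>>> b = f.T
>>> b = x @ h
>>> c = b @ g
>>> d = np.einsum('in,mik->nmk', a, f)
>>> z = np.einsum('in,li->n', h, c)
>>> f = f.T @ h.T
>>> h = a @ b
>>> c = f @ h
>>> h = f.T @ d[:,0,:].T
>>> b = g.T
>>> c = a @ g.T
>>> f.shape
(13, 5, 5)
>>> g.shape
(29, 5)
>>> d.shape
(5, 29, 13)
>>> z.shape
(29,)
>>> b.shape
(5, 29)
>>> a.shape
(5, 5)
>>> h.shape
(5, 5, 5)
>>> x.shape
(5, 5)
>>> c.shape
(5, 29)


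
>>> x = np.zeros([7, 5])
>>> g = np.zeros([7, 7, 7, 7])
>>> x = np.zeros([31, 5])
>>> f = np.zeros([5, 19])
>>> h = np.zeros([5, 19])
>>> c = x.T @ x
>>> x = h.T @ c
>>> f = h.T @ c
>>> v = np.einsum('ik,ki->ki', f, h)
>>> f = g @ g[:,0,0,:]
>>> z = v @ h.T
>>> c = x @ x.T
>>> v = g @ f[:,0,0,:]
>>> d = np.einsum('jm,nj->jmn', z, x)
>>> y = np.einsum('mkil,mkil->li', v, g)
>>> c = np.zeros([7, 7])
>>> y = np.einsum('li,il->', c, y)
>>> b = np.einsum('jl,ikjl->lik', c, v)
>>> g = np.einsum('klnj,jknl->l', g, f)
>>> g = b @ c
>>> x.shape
(19, 5)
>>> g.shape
(7, 7, 7)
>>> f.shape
(7, 7, 7, 7)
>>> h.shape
(5, 19)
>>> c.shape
(7, 7)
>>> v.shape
(7, 7, 7, 7)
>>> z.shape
(5, 5)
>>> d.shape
(5, 5, 19)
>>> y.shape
()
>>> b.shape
(7, 7, 7)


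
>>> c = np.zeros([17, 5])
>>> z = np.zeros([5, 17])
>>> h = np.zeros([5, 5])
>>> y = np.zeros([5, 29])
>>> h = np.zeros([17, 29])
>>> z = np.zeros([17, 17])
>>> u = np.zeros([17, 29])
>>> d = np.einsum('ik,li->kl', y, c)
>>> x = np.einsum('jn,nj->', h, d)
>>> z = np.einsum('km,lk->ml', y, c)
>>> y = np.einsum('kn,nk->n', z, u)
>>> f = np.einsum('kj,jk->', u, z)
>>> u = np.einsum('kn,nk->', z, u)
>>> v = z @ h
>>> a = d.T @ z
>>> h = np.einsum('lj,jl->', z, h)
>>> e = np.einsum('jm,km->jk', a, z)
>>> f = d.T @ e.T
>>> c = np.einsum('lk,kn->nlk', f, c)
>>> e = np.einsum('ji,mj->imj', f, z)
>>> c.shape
(5, 17, 17)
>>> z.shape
(29, 17)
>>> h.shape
()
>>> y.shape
(17,)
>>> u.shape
()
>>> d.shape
(29, 17)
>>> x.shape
()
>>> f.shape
(17, 17)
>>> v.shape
(29, 29)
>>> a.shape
(17, 17)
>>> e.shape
(17, 29, 17)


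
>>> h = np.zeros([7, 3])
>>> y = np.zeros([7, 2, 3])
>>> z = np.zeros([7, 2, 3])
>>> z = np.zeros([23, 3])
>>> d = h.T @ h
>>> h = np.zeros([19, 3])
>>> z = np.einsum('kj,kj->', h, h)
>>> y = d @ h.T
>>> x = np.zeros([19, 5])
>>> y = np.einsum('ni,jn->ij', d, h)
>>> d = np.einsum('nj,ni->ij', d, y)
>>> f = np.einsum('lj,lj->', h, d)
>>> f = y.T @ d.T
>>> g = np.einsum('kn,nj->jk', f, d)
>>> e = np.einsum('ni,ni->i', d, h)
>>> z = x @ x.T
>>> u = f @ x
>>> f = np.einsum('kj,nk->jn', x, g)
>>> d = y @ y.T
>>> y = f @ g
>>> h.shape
(19, 3)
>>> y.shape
(5, 19)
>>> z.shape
(19, 19)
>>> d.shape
(3, 3)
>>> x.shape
(19, 5)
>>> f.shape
(5, 3)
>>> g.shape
(3, 19)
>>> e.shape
(3,)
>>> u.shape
(19, 5)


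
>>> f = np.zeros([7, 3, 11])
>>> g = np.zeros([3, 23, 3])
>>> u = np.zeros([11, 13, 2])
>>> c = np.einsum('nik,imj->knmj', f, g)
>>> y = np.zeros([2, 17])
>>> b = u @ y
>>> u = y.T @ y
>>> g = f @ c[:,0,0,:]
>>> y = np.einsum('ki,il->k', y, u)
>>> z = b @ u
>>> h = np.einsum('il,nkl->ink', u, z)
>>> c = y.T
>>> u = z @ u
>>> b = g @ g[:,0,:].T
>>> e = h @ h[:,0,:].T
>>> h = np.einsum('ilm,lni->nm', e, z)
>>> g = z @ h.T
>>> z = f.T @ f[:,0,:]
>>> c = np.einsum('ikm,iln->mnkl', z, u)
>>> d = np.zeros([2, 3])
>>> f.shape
(7, 3, 11)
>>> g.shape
(11, 13, 13)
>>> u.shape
(11, 13, 17)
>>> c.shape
(11, 17, 3, 13)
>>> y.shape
(2,)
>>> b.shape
(7, 3, 7)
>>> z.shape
(11, 3, 11)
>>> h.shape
(13, 17)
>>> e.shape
(17, 11, 17)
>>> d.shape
(2, 3)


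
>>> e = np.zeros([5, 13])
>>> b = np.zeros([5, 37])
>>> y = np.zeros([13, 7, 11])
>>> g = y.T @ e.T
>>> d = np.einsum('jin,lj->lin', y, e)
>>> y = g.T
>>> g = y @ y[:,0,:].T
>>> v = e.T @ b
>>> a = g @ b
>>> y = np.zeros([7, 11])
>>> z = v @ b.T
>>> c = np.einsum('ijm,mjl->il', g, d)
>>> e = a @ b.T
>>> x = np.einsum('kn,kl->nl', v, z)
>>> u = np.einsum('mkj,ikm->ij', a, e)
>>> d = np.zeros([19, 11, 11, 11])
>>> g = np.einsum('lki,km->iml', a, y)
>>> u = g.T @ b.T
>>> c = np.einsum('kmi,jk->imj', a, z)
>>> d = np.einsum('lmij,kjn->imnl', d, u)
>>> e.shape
(5, 7, 5)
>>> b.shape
(5, 37)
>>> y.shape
(7, 11)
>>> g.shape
(37, 11, 5)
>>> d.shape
(11, 11, 5, 19)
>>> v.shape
(13, 37)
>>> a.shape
(5, 7, 37)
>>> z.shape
(13, 5)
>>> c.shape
(37, 7, 13)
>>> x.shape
(37, 5)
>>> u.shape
(5, 11, 5)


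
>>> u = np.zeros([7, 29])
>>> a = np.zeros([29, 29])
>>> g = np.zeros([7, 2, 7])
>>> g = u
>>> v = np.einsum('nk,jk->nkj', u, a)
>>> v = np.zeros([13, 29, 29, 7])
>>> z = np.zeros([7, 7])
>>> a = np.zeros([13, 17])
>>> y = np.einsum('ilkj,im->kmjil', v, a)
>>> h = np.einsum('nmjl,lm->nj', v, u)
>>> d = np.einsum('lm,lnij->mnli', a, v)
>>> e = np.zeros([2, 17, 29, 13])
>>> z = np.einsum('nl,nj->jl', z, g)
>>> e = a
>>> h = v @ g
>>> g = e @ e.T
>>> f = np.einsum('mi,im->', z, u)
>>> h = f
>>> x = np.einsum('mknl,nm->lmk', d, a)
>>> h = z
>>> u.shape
(7, 29)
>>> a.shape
(13, 17)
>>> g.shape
(13, 13)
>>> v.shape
(13, 29, 29, 7)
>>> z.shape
(29, 7)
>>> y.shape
(29, 17, 7, 13, 29)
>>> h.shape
(29, 7)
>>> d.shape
(17, 29, 13, 29)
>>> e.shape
(13, 17)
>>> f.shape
()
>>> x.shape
(29, 17, 29)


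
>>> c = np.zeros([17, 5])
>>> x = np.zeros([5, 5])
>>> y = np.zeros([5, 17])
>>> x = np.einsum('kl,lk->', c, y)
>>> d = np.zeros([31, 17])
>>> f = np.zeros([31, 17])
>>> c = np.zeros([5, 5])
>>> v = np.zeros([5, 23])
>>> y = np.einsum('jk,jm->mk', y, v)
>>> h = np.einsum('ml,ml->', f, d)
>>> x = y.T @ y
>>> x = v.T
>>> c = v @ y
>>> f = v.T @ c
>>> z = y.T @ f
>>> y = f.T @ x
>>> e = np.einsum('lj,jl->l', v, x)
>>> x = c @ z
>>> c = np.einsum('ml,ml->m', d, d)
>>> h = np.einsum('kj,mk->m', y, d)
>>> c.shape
(31,)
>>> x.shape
(5, 17)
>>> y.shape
(17, 5)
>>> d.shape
(31, 17)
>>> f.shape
(23, 17)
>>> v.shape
(5, 23)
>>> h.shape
(31,)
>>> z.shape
(17, 17)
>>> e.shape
(5,)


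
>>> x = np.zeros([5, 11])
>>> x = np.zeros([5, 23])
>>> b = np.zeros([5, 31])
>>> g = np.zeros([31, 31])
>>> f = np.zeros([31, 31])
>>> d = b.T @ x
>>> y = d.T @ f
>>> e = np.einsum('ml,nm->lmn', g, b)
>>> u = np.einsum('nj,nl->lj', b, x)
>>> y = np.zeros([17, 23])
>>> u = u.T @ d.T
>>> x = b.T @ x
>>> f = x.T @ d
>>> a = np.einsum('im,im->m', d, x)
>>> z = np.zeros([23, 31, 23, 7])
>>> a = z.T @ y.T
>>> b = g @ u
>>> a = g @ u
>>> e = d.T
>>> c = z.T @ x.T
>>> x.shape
(31, 23)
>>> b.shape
(31, 31)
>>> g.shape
(31, 31)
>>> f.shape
(23, 23)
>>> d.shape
(31, 23)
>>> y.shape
(17, 23)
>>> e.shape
(23, 31)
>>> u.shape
(31, 31)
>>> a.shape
(31, 31)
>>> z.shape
(23, 31, 23, 7)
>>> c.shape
(7, 23, 31, 31)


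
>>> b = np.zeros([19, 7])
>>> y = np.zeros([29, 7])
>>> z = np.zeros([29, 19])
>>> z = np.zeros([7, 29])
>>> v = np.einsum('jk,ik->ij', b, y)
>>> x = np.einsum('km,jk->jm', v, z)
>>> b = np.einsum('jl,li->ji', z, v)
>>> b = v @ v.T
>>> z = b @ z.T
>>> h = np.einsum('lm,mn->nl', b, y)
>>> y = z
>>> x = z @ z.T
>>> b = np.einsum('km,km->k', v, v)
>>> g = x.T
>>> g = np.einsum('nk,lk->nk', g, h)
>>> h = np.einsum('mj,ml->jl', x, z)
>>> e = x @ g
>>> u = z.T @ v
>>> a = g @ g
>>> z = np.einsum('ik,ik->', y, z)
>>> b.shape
(29,)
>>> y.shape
(29, 7)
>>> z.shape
()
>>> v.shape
(29, 19)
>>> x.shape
(29, 29)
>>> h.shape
(29, 7)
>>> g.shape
(29, 29)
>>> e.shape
(29, 29)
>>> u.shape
(7, 19)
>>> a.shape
(29, 29)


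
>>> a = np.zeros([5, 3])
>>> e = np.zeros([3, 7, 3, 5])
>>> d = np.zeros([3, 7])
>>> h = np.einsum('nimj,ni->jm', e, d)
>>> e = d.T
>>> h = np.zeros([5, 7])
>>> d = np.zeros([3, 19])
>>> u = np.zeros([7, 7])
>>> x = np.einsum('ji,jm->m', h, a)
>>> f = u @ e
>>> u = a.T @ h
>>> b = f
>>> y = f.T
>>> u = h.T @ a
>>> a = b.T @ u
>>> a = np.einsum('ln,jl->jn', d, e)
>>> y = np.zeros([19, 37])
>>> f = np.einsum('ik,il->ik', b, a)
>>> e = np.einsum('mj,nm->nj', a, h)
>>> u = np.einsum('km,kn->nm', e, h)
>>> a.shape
(7, 19)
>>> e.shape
(5, 19)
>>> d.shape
(3, 19)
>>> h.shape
(5, 7)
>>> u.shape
(7, 19)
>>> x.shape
(3,)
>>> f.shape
(7, 3)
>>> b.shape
(7, 3)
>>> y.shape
(19, 37)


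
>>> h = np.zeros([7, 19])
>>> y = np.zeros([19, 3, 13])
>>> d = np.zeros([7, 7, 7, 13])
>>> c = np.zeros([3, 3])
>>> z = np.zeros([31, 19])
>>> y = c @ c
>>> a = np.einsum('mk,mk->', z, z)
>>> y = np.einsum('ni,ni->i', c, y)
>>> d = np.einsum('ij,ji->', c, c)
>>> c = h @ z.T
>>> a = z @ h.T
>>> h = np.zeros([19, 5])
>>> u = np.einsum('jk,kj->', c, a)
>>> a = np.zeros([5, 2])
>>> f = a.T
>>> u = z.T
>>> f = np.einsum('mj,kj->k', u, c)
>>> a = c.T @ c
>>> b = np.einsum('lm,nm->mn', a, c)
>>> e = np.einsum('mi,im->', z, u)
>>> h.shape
(19, 5)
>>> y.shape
(3,)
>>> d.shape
()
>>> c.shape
(7, 31)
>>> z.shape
(31, 19)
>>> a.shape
(31, 31)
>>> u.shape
(19, 31)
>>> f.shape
(7,)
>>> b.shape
(31, 7)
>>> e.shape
()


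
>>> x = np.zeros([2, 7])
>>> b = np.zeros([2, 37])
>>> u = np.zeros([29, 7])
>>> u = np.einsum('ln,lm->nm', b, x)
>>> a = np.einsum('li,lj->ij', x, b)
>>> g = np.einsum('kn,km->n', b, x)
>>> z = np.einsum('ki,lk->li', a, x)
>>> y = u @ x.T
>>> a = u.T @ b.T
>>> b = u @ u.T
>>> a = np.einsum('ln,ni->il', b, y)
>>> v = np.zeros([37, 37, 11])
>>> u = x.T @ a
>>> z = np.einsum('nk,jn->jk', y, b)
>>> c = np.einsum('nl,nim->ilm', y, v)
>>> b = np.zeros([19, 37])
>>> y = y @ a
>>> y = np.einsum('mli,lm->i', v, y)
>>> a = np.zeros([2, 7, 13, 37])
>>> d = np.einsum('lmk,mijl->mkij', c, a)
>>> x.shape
(2, 7)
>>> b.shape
(19, 37)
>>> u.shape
(7, 37)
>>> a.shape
(2, 7, 13, 37)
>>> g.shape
(37,)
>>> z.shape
(37, 2)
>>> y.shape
(11,)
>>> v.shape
(37, 37, 11)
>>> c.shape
(37, 2, 11)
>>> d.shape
(2, 11, 7, 13)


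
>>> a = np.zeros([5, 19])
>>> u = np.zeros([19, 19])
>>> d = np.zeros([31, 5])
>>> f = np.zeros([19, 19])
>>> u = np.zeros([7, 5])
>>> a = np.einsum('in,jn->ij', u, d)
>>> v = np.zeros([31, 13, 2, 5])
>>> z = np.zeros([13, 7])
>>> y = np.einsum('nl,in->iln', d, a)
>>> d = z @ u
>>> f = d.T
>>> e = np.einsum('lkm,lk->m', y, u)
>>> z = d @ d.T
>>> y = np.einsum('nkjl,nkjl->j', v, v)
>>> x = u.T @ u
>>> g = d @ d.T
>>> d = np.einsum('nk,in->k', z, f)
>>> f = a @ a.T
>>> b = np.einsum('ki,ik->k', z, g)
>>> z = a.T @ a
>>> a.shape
(7, 31)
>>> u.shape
(7, 5)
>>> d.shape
(13,)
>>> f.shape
(7, 7)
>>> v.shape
(31, 13, 2, 5)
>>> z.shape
(31, 31)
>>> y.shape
(2,)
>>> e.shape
(31,)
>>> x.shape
(5, 5)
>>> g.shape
(13, 13)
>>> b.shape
(13,)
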